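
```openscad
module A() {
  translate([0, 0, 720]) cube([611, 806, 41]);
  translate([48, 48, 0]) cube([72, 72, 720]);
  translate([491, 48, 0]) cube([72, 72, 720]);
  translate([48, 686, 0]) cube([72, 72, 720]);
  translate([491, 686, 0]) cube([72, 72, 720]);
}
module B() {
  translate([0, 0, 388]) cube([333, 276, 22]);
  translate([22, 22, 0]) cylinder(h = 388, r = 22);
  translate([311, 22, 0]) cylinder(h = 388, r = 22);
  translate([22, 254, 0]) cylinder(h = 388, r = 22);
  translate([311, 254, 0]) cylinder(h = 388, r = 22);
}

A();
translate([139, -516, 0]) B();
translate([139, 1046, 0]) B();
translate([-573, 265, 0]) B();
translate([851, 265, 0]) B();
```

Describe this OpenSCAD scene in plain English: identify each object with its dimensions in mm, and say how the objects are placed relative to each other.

A is a table: top 611 mm (x) × 806 mm (y), 41 mm thick, upper face at z = 761 mm, on four 72×72 mm square legs, each inset 48 mm from the nearest pair of top edges, running from z = 0 to the bottom of the top.

B is a simple wooden stool: a rectangular seat 333 mm (x) by 276 mm (y), 22 mm thick, top face at z = 410 mm, on four round legs, each 44 mm in diameter. The legs rest on z = 0, each leg's axis is inset half a diameter from the nearest pair of seat edges (so the leg's bounding box is flush with the corner).

Four stools sit around the table at the −y, +y, −x, +x sides.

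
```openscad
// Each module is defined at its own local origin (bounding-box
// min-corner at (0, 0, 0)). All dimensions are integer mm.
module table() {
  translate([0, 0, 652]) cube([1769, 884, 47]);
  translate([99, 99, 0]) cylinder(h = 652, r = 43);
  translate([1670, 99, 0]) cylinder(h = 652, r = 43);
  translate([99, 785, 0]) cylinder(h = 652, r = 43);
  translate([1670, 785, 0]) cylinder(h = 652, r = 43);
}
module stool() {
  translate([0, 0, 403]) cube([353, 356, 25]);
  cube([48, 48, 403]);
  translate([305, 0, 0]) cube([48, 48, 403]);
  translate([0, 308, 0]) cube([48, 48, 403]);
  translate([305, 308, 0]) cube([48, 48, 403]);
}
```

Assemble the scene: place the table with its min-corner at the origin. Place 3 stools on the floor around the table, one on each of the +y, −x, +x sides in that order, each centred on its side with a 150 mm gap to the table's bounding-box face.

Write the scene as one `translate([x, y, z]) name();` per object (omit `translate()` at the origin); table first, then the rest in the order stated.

table();
translate([708, 1034, 0]) stool();
translate([-503, 264, 0]) stool();
translate([1919, 264, 0]) stool();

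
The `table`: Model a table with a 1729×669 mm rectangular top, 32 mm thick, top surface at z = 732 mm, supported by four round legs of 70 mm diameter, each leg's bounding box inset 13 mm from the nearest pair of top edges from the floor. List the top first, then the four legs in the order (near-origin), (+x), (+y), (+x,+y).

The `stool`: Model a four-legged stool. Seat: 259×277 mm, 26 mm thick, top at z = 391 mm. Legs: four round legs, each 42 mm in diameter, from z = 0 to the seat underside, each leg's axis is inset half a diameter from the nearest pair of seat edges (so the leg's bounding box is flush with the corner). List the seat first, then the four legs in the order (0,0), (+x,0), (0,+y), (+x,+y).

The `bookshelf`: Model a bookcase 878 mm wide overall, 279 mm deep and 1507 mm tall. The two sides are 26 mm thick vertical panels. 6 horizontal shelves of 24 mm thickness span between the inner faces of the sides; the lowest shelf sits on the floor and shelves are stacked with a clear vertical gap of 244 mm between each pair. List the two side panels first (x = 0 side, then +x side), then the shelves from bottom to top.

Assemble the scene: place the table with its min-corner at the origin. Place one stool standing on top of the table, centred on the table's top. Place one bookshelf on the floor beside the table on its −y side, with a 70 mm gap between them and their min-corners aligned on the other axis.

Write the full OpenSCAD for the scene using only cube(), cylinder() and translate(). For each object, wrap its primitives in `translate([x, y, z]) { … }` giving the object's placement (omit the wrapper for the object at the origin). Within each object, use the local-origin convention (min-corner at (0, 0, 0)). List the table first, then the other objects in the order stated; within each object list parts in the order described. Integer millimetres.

translate([0, 0, 700]) cube([1729, 669, 32]);
translate([48, 48, 0]) cylinder(h = 700, r = 35);
translate([1681, 48, 0]) cylinder(h = 700, r = 35);
translate([48, 621, 0]) cylinder(h = 700, r = 35);
translate([1681, 621, 0]) cylinder(h = 700, r = 35);
translate([735, 196, 732]) {
  translate([0, 0, 365]) cube([259, 277, 26]);
  translate([21, 21, 0]) cylinder(h = 365, r = 21);
  translate([238, 21, 0]) cylinder(h = 365, r = 21);
  translate([21, 256, 0]) cylinder(h = 365, r = 21);
  translate([238, 256, 0]) cylinder(h = 365, r = 21);
}
translate([0, -349, 0]) {
  cube([26, 279, 1507]);
  translate([852, 0, 0]) cube([26, 279, 1507]);
  translate([26, 0, 0]) cube([826, 279, 24]);
  translate([26, 0, 268]) cube([826, 279, 24]);
  translate([26, 0, 536]) cube([826, 279, 24]);
  translate([26, 0, 804]) cube([826, 279, 24]);
  translate([26, 0, 1072]) cube([826, 279, 24]);
  translate([26, 0, 1340]) cube([826, 279, 24]);
}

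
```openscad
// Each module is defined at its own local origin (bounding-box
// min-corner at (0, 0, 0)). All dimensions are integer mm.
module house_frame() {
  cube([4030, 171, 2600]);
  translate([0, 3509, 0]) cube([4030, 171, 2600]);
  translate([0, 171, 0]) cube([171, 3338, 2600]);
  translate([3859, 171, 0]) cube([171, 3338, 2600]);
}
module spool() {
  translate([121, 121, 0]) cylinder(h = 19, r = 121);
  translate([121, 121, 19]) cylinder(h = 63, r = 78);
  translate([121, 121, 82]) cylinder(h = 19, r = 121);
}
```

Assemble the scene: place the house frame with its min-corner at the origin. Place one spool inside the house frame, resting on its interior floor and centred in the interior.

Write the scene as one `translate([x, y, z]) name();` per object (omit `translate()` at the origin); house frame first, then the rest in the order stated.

house_frame();
translate([1894, 1719, 0]) spool();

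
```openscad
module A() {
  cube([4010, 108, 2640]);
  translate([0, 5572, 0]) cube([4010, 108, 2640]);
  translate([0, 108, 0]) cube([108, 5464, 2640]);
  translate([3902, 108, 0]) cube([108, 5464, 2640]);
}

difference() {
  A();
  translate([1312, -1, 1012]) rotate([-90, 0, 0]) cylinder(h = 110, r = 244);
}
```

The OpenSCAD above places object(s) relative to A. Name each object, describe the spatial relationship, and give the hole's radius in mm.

A is a house frame. The house frame has a circular hole through its front wall. The hole's radius is 244 mm.

The subtracted cylinder has r = 244 mm.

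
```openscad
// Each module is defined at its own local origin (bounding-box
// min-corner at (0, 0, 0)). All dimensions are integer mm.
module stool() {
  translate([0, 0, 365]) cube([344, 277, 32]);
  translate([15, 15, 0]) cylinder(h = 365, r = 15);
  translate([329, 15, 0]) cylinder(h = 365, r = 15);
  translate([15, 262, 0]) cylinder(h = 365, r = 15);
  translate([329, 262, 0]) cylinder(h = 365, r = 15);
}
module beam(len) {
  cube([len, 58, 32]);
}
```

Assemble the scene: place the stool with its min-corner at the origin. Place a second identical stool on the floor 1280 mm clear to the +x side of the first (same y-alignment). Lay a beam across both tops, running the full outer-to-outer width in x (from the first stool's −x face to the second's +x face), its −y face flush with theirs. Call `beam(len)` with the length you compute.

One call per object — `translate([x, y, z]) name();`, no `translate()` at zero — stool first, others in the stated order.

stool();
translate([1624, 0, 0]) stool();
translate([0, 0, 397]) beam(1968);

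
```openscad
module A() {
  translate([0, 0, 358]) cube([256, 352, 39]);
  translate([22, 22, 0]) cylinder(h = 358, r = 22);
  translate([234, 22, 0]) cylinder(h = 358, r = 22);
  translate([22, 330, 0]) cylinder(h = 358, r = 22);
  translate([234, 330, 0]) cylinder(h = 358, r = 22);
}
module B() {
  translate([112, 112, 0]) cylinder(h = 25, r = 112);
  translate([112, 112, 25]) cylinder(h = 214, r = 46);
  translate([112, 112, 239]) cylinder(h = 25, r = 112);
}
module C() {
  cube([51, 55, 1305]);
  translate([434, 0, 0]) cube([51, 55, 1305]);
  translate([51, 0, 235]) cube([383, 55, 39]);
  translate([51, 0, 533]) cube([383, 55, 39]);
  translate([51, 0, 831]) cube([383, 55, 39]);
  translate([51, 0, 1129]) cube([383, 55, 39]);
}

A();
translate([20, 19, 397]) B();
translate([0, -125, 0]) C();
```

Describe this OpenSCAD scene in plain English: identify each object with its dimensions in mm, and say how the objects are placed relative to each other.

A is a simple wooden stool: a rectangular seat 256 mm (x) by 352 mm (y), 39 mm thick, top face at z = 397 mm, on four round legs, each 44 mm in diameter. The legs rest on z = 0, each leg's axis is inset half a diameter from the nearest pair of seat edges (so the leg's bounding box is flush with the corner).

B is a spool: two coaxial disc flanges of radius 112 mm and thickness 25 mm, joined by a core cylinder of radius 46 mm and height 214 mm. The lower flange rests on z = 0 and the three cylinders share a vertical axis.

C is a wooden ladder with two side rails of 51×55 mm section and 1305 mm height, set 485 mm apart overall. Between them run 4 rectangular rungs (55 mm deep, 39 mm thick), front faces flush with the rails' −y face. The bottom of the first rung is 235 mm above the floor and each subsequent rung is 298 mm higher than the one below.

The spool is on top of the stool. The ladder is on the floor beside the stool on its −y side.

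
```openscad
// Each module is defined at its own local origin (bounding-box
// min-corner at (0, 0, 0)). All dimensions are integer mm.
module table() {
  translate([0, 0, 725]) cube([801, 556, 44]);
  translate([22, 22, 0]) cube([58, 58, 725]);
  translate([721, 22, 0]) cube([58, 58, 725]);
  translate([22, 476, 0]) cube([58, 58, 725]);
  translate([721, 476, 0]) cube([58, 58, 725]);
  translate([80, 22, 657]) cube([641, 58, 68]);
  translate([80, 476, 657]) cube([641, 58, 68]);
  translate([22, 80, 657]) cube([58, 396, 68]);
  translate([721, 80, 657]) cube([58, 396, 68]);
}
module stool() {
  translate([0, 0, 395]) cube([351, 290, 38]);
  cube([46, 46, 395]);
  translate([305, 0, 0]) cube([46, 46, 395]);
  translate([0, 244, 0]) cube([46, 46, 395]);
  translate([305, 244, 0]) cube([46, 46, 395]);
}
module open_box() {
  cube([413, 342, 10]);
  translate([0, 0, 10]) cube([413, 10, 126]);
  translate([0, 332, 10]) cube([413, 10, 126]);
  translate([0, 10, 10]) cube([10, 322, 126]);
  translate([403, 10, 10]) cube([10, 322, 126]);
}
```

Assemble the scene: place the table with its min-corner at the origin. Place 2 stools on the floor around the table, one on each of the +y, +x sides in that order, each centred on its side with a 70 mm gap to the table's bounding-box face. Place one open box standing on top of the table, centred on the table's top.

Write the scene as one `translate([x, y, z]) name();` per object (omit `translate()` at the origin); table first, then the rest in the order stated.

table();
translate([225, 626, 0]) stool();
translate([871, 133, 0]) stool();
translate([194, 107, 769]) open_box();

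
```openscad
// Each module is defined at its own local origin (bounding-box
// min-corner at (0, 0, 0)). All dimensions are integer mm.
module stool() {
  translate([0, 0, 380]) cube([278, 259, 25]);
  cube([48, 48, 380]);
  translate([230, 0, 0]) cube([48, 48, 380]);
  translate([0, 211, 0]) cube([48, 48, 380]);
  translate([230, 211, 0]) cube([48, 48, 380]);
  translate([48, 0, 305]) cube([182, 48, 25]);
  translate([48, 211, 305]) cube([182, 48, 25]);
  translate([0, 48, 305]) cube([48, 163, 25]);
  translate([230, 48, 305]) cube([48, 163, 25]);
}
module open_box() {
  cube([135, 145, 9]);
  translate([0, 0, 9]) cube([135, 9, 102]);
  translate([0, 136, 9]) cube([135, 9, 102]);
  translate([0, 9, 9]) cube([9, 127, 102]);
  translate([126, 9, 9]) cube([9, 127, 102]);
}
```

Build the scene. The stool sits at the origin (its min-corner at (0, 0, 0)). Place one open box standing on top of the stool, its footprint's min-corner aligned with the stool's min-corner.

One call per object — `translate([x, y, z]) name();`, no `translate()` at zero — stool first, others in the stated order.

stool();
translate([0, 0, 405]) open_box();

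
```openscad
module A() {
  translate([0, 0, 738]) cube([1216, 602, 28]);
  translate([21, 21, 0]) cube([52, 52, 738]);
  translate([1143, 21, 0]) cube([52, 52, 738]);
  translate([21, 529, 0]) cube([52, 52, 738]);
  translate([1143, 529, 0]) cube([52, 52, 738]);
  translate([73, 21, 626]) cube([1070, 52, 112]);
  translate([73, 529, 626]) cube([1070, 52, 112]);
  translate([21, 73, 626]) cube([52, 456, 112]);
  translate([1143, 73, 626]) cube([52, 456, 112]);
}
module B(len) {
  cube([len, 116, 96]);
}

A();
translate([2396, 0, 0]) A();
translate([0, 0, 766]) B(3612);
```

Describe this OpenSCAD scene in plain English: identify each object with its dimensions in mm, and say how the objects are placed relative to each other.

A is a table with a 1216×602 mm rectangular top, 28 mm thick, top surface at z = 766 mm, supported by four 52×52 mm square legs, each inset 21 mm from the nearest pair of top edges, running from the floor. Four apron rails, 52 mm thick and 112 mm tall, run between adjacent legs with their top edges flush with the underside of the top and their outer faces flush with the legs' outer faces.

B is a rectangular beam 3612 mm long (x), 116 mm deep (y), 96 mm thick (z).

The beam spans the tops of two tables placed 1180 mm apart, resting at z = 766 mm.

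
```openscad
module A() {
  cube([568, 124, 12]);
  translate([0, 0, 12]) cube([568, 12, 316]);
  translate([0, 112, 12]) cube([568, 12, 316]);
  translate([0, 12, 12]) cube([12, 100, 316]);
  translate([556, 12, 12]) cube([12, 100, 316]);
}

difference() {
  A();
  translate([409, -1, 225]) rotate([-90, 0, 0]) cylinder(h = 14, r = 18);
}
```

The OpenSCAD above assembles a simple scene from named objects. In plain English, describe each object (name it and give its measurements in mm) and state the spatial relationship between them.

A is an open-topped rectangular box: outside dimensions 568×124×328 mm, with a uniform wall and base thickness of 12 mm. The base is a full 568×124 slab on the floor; four walls sit on top of the base. The front and back walls (the −y and +y sides) span the full width; the two side walls fit between them.

The open box has a circular hole of radius 18 mm through its front wall, centred at (x = 409, z = 225).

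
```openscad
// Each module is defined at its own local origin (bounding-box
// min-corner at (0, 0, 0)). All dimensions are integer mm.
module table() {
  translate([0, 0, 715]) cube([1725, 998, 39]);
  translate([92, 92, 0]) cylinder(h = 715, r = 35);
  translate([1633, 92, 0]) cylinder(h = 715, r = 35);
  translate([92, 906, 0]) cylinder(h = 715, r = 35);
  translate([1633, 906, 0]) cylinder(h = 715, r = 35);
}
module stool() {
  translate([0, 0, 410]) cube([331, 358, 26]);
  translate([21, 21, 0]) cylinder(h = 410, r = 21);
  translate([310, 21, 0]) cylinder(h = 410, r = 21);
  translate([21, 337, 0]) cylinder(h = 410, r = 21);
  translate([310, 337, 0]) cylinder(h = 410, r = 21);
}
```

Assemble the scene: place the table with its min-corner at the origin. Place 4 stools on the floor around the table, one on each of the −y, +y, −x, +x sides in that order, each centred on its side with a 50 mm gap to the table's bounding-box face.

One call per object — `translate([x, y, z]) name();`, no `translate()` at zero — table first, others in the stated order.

table();
translate([697, -408, 0]) stool();
translate([697, 1048, 0]) stool();
translate([-381, 320, 0]) stool();
translate([1775, 320, 0]) stool();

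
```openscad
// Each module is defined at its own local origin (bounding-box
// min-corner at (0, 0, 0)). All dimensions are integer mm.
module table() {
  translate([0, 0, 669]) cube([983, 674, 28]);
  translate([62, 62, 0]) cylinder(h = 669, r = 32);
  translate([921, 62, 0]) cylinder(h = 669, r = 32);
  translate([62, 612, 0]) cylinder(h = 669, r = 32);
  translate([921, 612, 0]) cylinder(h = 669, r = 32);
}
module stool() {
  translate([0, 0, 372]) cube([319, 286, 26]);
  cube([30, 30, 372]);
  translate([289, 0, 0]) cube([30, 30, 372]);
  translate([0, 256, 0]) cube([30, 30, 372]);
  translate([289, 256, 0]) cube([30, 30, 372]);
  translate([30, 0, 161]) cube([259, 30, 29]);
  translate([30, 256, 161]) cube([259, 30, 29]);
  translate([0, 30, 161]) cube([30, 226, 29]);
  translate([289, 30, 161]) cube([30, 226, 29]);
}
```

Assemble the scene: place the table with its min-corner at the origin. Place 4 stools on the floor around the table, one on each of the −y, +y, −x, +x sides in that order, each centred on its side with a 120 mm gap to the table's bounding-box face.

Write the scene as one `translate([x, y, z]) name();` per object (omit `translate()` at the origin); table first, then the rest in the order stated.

table();
translate([332, -406, 0]) stool();
translate([332, 794, 0]) stool();
translate([-439, 194, 0]) stool();
translate([1103, 194, 0]) stool();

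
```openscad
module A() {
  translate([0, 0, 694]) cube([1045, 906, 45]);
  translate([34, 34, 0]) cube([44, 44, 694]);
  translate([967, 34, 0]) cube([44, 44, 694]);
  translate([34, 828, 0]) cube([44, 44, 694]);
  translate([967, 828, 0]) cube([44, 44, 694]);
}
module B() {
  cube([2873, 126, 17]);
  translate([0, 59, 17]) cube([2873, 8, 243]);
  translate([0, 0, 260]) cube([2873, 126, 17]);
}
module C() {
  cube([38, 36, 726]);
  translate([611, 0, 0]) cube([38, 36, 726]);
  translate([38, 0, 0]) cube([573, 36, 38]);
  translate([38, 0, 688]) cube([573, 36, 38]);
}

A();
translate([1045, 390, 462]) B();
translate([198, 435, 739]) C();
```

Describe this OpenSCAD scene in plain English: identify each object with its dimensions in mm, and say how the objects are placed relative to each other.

A is a rectangular dining table. The top is 1045×906×45 mm with its upper surface at z = 739 mm. It stands on four 44×44 mm square legs, each inset 34 mm from the nearest pair of top edges, running from the floor to the underside of the top.

B is an I-beam lying along x, 2873 mm long. Overall section height 277 mm. Two flanges 126 mm wide (y) and 17 mm thick, one on the floor and one at the top; a web 8 mm thick runs between them, centred on the flange width.

C is a rectangular picture frame lying in the x–z plane (depth along y). The opening is 573 mm wide (x) by 650 mm tall (z), surrounded by a border 38 mm wide on all four sides. The frame is 36 mm deep and is made of two full-height vertical stiles with two horizontal rails fitted between them.

The I-beam is beside the table with their tops flush at z = 739. The picture frame is on top of the table, centred.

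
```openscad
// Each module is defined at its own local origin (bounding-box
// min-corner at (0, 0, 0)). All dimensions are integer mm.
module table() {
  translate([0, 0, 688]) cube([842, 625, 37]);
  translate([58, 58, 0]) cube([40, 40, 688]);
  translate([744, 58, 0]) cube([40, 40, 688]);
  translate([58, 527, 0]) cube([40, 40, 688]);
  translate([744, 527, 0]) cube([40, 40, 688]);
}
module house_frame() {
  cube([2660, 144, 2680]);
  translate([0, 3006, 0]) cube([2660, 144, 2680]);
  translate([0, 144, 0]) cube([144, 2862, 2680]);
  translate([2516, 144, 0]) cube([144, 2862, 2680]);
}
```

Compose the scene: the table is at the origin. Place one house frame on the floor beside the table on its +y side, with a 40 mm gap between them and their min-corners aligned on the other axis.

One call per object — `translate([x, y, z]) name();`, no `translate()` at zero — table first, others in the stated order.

table();
translate([0, 665, 0]) house_frame();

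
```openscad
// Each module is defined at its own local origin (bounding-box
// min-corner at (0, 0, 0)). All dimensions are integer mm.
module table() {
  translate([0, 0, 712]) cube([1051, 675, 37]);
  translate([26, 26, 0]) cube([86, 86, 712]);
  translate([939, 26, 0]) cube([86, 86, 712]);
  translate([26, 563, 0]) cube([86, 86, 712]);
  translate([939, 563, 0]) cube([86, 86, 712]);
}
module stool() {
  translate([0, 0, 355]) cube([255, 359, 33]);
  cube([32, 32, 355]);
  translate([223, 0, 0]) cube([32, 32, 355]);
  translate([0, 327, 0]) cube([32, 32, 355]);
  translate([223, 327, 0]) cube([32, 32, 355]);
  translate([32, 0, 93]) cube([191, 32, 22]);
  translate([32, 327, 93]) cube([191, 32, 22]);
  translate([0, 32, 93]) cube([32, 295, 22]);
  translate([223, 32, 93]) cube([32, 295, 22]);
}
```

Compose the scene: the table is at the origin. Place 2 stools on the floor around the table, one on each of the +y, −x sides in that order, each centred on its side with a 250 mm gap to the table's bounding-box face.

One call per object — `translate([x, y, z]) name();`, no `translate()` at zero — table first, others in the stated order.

table();
translate([398, 925, 0]) stool();
translate([-505, 158, 0]) stool();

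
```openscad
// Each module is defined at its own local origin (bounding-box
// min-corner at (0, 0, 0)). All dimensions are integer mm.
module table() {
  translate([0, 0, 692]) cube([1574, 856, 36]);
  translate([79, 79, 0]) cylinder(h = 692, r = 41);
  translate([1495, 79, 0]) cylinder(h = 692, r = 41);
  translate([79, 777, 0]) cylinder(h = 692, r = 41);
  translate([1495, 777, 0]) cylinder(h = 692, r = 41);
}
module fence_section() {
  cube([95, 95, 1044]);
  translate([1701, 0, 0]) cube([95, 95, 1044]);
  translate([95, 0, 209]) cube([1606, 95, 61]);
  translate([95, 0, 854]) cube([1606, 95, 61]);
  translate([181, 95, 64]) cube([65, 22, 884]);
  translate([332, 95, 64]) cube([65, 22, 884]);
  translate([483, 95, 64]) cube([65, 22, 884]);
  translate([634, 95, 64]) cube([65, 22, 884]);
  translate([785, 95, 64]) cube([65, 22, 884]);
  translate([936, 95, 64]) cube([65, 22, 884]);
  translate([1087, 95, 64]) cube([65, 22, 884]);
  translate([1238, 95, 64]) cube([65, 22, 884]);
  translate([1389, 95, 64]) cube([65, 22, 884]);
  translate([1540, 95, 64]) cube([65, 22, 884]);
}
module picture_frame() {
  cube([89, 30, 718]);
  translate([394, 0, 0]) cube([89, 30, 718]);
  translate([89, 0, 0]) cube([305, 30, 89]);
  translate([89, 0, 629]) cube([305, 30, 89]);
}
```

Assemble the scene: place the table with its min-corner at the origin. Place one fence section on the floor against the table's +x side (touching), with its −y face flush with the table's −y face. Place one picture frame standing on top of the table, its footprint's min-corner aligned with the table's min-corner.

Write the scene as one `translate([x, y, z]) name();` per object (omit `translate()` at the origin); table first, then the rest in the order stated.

table();
translate([1574, 0, 0]) fence_section();
translate([0, 0, 728]) picture_frame();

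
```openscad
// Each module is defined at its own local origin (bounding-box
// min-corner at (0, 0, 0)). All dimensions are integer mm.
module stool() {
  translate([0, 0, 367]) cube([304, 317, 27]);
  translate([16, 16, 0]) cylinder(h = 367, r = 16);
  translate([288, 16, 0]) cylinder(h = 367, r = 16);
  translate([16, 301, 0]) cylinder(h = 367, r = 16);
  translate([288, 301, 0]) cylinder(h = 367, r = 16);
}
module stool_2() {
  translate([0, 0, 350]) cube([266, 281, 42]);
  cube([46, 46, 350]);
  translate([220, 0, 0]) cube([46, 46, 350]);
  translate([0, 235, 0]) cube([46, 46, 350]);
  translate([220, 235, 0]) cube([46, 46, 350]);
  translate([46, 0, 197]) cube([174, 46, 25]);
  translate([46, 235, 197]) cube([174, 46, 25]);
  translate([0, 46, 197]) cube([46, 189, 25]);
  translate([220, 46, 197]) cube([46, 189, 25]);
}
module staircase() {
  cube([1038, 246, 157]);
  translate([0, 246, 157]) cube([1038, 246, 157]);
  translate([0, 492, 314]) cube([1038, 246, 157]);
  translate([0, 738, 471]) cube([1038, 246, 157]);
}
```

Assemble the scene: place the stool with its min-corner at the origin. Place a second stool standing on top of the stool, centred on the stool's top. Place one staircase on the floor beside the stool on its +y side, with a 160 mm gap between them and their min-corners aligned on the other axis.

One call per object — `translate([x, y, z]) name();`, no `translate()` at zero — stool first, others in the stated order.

stool();
translate([19, 18, 394]) stool_2();
translate([0, 477, 0]) staircase();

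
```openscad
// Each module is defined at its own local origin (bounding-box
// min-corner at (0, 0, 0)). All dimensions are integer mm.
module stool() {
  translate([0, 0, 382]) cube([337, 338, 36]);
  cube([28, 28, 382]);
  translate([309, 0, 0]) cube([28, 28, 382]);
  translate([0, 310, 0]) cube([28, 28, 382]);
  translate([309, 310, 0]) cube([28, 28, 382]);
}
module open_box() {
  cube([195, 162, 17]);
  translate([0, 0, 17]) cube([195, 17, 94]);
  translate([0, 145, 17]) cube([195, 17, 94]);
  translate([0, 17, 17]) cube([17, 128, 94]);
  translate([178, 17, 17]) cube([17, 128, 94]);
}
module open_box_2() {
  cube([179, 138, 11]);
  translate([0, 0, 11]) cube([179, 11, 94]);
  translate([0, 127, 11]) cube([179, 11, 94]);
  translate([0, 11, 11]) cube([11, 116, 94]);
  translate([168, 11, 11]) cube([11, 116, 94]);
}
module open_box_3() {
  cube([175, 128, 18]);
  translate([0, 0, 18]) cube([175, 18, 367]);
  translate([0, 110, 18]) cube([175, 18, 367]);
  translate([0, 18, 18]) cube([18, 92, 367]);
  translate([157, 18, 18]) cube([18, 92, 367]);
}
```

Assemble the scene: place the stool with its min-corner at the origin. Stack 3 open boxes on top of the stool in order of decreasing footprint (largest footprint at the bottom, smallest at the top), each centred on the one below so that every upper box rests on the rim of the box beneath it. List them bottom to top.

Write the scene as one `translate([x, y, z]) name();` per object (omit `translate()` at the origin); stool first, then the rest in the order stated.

stool();
translate([71, 88, 418]) open_box();
translate([79, 100, 529]) open_box_2();
translate([81, 105, 634]) open_box_3();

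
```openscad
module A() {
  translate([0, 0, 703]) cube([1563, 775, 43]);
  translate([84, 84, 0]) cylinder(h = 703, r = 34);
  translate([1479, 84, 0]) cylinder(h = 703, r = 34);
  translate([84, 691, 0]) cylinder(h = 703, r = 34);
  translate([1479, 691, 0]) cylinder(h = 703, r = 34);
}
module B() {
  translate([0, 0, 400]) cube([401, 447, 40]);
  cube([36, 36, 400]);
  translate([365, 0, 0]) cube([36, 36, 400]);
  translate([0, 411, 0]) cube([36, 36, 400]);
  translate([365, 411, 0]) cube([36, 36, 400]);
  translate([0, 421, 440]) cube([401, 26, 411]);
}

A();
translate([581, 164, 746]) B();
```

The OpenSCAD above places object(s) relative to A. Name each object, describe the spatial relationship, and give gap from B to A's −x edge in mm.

The chair's min-x is at 581; the table's min-x is 0; gap = 581 mm.

A is a table. B is a chair. The chair is on top of the table, centred. The gap from the chair to the table's −x edge is 581 mm.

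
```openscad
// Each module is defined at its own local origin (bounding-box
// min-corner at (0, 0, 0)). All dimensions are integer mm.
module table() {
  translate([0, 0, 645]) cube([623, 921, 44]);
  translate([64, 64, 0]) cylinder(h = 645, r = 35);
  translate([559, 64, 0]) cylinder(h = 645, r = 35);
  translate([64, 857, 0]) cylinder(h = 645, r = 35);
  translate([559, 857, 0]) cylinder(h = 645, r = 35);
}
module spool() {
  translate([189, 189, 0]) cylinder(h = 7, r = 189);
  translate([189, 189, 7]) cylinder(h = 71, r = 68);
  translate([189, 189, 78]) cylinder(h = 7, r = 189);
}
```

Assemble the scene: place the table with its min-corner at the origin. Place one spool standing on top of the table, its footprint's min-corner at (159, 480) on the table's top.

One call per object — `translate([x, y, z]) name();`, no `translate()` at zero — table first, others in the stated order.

table();
translate([159, 480, 689]) spool();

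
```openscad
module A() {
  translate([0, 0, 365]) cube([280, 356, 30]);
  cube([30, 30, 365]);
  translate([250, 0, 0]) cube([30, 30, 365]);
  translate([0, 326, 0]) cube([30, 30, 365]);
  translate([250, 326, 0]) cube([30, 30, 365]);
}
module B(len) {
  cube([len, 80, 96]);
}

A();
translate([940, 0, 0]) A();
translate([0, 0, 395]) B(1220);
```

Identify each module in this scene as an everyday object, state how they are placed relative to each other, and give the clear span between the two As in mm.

Second stool starts at x = 940; first ends at x = 280; clear span = 940 − 280 = 660 mm.

A is a stool. B is a beam. A beam spans the tops of two stools. The clear span between the two stools is 660 mm.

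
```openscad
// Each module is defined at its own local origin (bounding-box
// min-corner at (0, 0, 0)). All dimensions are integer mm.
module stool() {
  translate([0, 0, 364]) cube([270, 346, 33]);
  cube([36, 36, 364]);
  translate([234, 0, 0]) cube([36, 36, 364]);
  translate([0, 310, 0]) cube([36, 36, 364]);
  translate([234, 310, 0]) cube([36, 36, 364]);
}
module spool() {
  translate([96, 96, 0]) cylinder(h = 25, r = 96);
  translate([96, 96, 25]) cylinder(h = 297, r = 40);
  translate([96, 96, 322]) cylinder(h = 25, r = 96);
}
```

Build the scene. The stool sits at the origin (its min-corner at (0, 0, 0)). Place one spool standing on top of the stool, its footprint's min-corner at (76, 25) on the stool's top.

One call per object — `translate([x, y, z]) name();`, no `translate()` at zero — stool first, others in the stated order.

stool();
translate([76, 25, 397]) spool();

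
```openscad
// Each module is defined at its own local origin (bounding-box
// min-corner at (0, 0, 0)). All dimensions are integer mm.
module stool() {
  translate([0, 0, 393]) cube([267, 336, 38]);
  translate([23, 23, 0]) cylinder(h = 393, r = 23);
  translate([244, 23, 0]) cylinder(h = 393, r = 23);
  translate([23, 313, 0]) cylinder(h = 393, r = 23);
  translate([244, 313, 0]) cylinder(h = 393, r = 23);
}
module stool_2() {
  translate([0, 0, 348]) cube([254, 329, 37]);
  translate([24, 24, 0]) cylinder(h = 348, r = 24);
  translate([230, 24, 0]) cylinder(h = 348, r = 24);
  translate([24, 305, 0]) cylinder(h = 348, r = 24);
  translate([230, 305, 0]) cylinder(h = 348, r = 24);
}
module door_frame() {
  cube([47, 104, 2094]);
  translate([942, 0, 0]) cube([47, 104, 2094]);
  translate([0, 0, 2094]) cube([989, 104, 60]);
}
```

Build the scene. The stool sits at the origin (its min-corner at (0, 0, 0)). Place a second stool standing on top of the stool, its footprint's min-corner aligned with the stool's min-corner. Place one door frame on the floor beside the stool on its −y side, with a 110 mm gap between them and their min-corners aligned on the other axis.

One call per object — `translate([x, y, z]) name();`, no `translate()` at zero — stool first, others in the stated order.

stool();
translate([0, 0, 431]) stool_2();
translate([0, -214, 0]) door_frame();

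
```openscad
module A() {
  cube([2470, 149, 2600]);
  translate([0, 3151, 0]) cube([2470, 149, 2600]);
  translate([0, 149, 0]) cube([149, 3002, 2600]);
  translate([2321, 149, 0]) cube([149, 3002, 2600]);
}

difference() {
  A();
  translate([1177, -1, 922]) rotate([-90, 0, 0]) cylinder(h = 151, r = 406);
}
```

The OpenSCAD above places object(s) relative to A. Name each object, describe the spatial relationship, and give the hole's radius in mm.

A is a house frame. The house frame has a circular hole through its front wall. The hole's radius is 406 mm.

The subtracted cylinder has r = 406 mm.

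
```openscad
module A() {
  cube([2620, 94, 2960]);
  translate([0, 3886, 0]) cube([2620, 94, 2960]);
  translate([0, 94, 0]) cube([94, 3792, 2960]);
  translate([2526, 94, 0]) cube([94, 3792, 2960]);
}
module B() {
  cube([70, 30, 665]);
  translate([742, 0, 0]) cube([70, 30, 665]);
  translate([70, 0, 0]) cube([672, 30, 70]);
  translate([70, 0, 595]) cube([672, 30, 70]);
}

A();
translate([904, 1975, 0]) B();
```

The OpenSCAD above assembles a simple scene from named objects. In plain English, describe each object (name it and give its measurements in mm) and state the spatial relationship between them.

A is the wall frame of a small rectangular building: four walls, each 2960 mm tall and 94 mm thick, enclosing a footprint 2620 mm (x) by 3980 mm (y) outside-to-outside, with no floor or roof. The front and back walls (the −y and +y sides) span the full width; the two side walls fit between them.

B is a rectangular picture frame lying in the x–z plane (depth along y). The opening is 672 mm wide (x) by 525 mm tall (z), surrounded by a border 70 mm wide on all four sides. The frame is 30 mm deep and is made of two full-height vertical stiles with two horizontal rails fitted between them.

The picture frame sits inside the house frame, centred.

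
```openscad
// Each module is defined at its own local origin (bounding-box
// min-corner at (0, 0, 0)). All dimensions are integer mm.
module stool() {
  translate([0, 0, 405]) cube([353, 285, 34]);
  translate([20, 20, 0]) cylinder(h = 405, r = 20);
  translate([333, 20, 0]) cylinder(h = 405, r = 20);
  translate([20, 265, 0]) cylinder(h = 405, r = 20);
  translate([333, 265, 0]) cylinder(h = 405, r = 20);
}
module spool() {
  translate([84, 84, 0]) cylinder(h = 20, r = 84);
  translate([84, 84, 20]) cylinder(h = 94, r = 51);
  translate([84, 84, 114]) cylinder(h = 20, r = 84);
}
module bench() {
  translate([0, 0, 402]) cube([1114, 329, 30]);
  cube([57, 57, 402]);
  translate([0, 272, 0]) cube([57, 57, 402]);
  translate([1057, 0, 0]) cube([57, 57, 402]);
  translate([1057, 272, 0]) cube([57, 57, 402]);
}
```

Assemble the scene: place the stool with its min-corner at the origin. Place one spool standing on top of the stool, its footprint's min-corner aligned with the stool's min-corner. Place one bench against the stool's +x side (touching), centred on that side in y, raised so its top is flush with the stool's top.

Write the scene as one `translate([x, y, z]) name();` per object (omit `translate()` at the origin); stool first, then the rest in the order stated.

stool();
translate([0, 0, 439]) spool();
translate([353, -22, 7]) bench();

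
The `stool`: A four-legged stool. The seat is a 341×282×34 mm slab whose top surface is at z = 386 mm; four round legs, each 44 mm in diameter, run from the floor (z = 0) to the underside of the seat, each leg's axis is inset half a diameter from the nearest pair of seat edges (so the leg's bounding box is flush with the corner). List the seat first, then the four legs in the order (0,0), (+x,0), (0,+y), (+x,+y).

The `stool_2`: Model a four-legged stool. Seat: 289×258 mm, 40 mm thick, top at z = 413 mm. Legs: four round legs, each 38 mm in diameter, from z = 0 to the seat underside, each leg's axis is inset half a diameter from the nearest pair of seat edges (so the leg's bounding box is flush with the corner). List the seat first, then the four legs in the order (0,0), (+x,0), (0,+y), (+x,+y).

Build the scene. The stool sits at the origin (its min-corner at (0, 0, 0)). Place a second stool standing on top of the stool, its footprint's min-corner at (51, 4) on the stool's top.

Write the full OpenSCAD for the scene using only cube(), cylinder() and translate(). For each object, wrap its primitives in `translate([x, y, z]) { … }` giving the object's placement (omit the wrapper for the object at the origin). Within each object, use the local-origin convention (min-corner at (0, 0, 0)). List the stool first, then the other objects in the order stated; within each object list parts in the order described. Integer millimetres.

translate([0, 0, 352]) cube([341, 282, 34]);
translate([22, 22, 0]) cylinder(h = 352, r = 22);
translate([319, 22, 0]) cylinder(h = 352, r = 22);
translate([22, 260, 0]) cylinder(h = 352, r = 22);
translate([319, 260, 0]) cylinder(h = 352, r = 22);
translate([51, 4, 386]) {
  translate([0, 0, 373]) cube([289, 258, 40]);
  translate([19, 19, 0]) cylinder(h = 373, r = 19);
  translate([270, 19, 0]) cylinder(h = 373, r = 19);
  translate([19, 239, 0]) cylinder(h = 373, r = 19);
  translate([270, 239, 0]) cylinder(h = 373, r = 19);
}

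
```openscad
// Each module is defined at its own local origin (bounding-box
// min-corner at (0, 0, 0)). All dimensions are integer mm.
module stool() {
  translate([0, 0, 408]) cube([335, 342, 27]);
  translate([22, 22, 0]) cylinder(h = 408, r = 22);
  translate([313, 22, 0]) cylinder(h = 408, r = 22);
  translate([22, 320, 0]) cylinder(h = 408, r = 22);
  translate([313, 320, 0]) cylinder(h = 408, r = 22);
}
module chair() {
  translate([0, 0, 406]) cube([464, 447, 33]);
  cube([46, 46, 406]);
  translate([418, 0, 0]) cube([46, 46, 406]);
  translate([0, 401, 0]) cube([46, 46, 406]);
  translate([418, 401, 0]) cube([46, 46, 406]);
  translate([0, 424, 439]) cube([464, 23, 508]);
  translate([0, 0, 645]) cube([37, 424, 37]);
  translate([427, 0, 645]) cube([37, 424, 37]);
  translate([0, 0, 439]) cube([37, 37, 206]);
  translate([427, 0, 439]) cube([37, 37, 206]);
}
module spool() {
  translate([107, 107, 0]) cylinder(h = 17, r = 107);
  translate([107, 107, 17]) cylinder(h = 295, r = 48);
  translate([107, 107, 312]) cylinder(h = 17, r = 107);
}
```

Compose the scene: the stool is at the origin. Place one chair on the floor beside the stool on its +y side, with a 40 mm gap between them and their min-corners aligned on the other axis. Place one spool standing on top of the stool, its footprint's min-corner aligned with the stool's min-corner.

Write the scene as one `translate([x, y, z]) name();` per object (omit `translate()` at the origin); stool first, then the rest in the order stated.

stool();
translate([0, 382, 0]) chair();
translate([0, 0, 435]) spool();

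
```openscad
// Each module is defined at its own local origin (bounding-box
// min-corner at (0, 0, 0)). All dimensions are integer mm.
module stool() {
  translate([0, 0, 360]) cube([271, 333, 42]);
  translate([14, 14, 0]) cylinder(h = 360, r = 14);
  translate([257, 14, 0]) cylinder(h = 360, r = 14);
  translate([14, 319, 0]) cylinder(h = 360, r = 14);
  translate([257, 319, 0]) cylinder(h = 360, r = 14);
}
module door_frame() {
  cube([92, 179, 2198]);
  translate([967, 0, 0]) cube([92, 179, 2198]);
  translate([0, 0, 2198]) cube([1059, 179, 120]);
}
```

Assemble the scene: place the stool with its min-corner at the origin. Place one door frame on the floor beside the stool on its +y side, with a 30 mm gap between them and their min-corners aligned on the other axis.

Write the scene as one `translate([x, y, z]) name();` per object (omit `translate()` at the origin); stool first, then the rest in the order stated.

stool();
translate([0, 363, 0]) door_frame();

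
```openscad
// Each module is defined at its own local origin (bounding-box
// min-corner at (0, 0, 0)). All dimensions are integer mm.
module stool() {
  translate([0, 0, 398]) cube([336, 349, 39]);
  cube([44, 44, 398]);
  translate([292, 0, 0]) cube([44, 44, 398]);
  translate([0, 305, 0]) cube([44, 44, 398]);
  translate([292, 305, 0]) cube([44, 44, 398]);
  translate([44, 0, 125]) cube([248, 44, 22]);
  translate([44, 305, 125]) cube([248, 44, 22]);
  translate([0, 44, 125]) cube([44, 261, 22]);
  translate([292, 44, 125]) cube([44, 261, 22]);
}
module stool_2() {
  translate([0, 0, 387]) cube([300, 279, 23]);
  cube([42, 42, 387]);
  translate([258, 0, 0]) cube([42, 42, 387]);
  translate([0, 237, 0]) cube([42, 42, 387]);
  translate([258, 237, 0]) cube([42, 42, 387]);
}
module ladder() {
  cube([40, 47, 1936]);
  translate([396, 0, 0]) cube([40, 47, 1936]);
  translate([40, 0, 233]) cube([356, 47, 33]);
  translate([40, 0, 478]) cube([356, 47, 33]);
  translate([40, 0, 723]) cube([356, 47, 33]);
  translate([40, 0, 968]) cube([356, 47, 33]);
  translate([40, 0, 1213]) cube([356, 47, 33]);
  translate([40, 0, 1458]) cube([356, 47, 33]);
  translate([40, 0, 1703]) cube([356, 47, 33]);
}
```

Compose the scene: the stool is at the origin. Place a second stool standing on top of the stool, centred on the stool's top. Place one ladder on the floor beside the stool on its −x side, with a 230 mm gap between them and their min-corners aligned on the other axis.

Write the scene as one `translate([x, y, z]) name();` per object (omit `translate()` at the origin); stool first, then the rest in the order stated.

stool();
translate([18, 35, 437]) stool_2();
translate([-666, 0, 0]) ladder();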